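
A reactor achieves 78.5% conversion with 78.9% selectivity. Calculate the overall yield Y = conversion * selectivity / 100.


Overall yield = conversion (%) * selectivity (%) / 100
Conversion = 78.5%, Selectivity = 78.9%
Y = 78.5 * 78.9 / 100
= 61.9365 %

61.9365 %


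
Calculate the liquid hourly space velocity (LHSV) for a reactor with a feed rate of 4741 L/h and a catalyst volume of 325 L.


LHSV = volumetric feed rate / catalyst volume
= 4741 L/h / 325 L
= 14.59 h^-1

14.59 h^-1


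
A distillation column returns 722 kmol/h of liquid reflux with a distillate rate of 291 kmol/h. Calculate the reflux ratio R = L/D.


Reflux ratio definition: R = L / D (liquid returned / distillate withdrawn)
L = 722 kmol/h, D = 291 kmol/h
R = 722 / 291 = 2.481

2.481


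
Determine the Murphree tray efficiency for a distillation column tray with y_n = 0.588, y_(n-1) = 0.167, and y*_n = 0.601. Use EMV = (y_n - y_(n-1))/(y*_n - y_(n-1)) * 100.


Murphree vapor efficiency: EMV = (y_n - y_(n-1)) / (y*_n - y_(n-1)) * 100
EMV = (0.588 - 0.167) / (0.601 - 0.167) * 100 = 0.421 / 0.434 * 100 = 97.00

97.00 %


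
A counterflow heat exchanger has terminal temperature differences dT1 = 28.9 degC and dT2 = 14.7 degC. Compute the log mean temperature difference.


LMTD = (dT1 - dT2) / ln(dT1/dT2)
= (28.9 - 14.7) / ln(28.9 / 14.7) = 14.2 / 0.675994 = 21.01

21.01 degC


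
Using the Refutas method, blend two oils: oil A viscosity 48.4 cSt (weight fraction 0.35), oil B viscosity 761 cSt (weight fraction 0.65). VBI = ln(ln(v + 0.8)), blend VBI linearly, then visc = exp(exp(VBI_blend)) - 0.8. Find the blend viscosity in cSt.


Refutas method: VBN_i = 14.534*ln(ln(visc_i + 0.8)) + 10.975, blended linearly by mass fraction; since VBN is linear in VBI_i = ln(ln(visc_i + 0.8)) and the fractions sum to 1, blend VBI directly: visc = exp(exp(VBI_blend)) - 0.8
VBI_1 = ln(ln(48.4 + 0.8)) = 1.35992
VBI_2 = ln(ln(761 + 0.8)) = 1.89246
VBI_blend = 0.35 * 1.35992 + 0.65 * 1.89246 = 1.70607
visc_blend = exp(exp(1.70607)) - 0.8 = 245.7

245.7 cSt


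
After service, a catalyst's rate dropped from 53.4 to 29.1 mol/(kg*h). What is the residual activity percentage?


Activity (%) = (rate_used / rate_fresh) * 100
rate_used = 29.1, rate_fresh = 53.4
= (29.1 / 53.4) * 100
= 0.5449 * 100 = 54.49

54.49 %


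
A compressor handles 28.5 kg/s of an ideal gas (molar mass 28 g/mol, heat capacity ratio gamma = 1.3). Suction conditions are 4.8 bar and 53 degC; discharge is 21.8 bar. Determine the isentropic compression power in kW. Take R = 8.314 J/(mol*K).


Isentropic work: W = m*(gamma/(gamma-1))*(R*T1/MW)*((P2/P1)^((gamma-1)/gamma) - 1)
T1 = 53 + 273.15 = 326.15 K
Pressure ratio = 21.8 / 4.8 = 4.54167
Exponent = (1.3 - 1)/1.3 = 0.230769
(P2/P1)^exp - 1 = 4.54167^0.230769 - 1 = 0.417963
W = 28.5 * 1.3 / 0.3 * 8.314 * 326.15 / 28 * 0.417963 = 4999

4999 kW


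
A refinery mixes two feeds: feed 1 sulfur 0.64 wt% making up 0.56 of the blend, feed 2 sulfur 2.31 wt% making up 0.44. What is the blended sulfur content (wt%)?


Linear sulfur blending: S_blend = x1*S1 + x2*S2
Contribution 1: 0.56 * 0.64 = 0.3584 wt%
Contribution 2: 0.44 * 2.31 = 1.0164 wt%
S_blend = 0.3584 + 1.0164 = 1.3748

1.3748 wt%


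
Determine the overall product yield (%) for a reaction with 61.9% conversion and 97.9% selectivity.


Overall yield = conversion (%) * selectivity (%) / 100
Conversion = 61.9%, Selectivity = 97.9%
Y = 61.9 * 97.9 / 100
= 60.6001 %

60.6001 %


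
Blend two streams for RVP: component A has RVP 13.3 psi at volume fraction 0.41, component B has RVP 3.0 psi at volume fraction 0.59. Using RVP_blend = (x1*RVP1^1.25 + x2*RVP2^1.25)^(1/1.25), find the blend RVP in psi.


Chevron index: RVP_blend = (sum xi*RVPi^1.25)^(1/1.25)
RVP^1.25 terms: 0.41 * 13.3^1.25 + 0.59 * 3.0^1.25 = 12.743
RVP_blend = 12.743^(1/1.25) = 7.660

7.660 psi


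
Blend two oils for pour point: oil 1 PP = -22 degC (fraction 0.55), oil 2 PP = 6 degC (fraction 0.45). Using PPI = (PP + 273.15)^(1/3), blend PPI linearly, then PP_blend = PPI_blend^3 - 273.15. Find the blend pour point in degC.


PPI_1 = (-22 + 273.15)^(1/3) = 6.30925
PPI_2 = (6 + 273.15)^(1/3) = 6.535506
PPI_blend = 0.55 * 6.30925 + 0.45 * 6.535506 = 6.411065
PP_blend = 6.411065^3 - 273.15 = 263.506 - 273.15 = -9.64

-9.64 degC


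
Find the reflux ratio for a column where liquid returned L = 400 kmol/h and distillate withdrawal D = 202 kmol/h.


Reflux ratio definition: R = L / D (liquid returned / distillate withdrawn)
L = 400 kmol/h, D = 202 kmol/h
R = 400 / 202 = 1.980

1.980


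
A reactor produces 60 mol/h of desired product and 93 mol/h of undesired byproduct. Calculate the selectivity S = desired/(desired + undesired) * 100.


Selectivity = desired / (desired + undesired) * 100
Total products = 60 + 93 = 153 mol/h
S = 60 / 153 * 100
= 0.3922 * 100
= 39.22 %

39.22 %


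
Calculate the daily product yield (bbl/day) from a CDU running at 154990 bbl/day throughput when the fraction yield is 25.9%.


Crude throughput = 154990 bbl/day
Fraction yield = 25.9%
yield = throughput * fraction / 100
yield = 154990 * 25.9 / 100 = 40142.41

40142.41 bbl/day


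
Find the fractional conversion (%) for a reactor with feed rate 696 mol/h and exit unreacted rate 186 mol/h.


X = (F_in - F_out) / F_in * 100
Moles reacted = 696 - 186 = 510
X = 510 / 696 * 100
= 0.7328 * 100
= 73.28 %

73.28 %


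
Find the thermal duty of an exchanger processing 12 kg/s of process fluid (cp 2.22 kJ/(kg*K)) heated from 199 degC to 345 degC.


Q = m_dot * cp * delta_T
delta_T = 345 - 199 = 146 K
Q = 12 * 2.22 * 146
= 26.64 * 146
= 3889.44 kW

3889.44 kW


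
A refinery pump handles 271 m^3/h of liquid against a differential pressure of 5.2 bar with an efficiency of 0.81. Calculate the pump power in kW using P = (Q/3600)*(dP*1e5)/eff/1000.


Q = 271 / 3600 = 0.0752778 m^3/s
P = 0.0752778 * (5.2 * 1e5) / 0.81 / 1000 = 48.33

48.33 kW


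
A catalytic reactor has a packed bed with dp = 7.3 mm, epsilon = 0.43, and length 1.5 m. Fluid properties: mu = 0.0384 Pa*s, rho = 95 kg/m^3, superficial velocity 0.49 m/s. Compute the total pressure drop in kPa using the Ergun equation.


dp = 7.3 mm = 0.0073 m
Viscous term = 150*0.0384*0.49*(1-0.43)^2 / (0.0073^2*0.43^3) = 216430
Inertial term = 1.75*95*0.49^2*(1-0.43) / (0.0073*0.43^3) = 39201.3
dP/L = 216430 + 39201.3 = 255631 Pa/m
dP = 255631 * 1.5 / 1000 = 383.4 kPa

383.4 kPa


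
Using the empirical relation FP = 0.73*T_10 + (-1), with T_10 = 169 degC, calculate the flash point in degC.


FP = 0.73 * 169 + (-1) = 122.37

122.37 degC


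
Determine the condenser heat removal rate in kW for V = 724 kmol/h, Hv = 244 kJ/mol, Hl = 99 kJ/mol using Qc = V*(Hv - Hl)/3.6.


Qc = 724 * (244 - 99) / 3.6 = 724 * 145 / 3.6 = 29160

29160 kW


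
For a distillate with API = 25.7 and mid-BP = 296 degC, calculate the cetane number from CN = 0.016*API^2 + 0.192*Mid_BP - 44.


CN = 0.016 * 25.7^2 + 0.192 * 296 - 44
CN = 10.56784 + 56.832 - 44 = 23.39984

23.39984


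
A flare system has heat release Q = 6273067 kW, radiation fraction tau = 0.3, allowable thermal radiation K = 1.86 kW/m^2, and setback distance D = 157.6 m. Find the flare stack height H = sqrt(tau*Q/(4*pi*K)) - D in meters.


tau*Q/(4*pi*K) = 0.3 * 6273067 / (4 * pi * 1.86) = 80515.3
sqrt(80515.3) = 283.752
H = 283.752 - 157.6 = 126.2

126.2 m


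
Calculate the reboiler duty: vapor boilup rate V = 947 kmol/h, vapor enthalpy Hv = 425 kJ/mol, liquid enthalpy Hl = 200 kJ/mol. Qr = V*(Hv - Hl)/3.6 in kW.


Qr = 947 * (425 - 200) / 3.6 = 947 * 225 / 3.6 = 59190

59190 kW


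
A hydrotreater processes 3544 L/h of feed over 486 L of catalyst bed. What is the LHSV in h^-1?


LHSV = volumetric feed rate / catalyst volume
= 3544 L/h / 486 L
= 7.292 h^-1

7.292 h^-1


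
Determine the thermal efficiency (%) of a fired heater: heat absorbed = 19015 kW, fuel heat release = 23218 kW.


Furnace efficiency = Q_absorbed / Q_fuel * 100
= 19015 / 23218 * 100 = 81.90

81.90 %


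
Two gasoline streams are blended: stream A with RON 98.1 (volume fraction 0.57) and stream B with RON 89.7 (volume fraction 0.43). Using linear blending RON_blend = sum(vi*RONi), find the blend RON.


Linear blending: RON_blend = sum(vi * RONi)
Contribution 1: 0.57 * 98.1 = 55.917
Contribution 2: 0.43 * 89.7 = 38.571
RON_blend = 55.917 + 38.571 = 94.488

94.488


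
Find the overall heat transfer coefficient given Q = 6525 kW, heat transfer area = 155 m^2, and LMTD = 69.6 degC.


From Q = U*A*LMTD, U = Q / (A * LMTD)
U = 6525 / (155 * 69.6) = 6525 / 10788 = 0.6048

0.6048 kW/(m^2*K)


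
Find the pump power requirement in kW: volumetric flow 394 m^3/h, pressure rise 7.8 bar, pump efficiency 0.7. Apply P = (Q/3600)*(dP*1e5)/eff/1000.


Q = 394 / 3600 = 0.109444 m^3/s
P = 0.109444 * (7.8 * 1e5) / 0.7 / 1000 = 122.0

122.0 kW


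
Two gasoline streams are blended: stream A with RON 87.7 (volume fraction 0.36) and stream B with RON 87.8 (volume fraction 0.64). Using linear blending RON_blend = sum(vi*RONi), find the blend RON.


Linear blending: RON_blend = sum(vi * RONi)
Contribution 1: 0.36 * 87.7 = 31.572
Contribution 2: 0.64 * 87.8 = 56.192
RON_blend = 31.572 + 56.192 = 87.764

87.764


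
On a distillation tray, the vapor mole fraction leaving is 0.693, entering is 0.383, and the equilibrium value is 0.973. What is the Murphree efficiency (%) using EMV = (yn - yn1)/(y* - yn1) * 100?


Murphree vapor efficiency: EMV = (y_n - y_(n-1)) / (y*_n - y_(n-1)) * 100
EMV = (0.693 - 0.383) / (0.973 - 0.383) * 100 = 0.31 / 0.59 * 100 = 52.54

52.54 %


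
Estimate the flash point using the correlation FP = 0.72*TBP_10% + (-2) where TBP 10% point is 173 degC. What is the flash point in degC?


FP = 0.72 * 173 + (-2) = 122.56

122.56 degC


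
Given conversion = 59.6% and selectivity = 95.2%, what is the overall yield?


Overall yield = conversion (%) * selectivity (%) / 100
Conversion = 59.6%, Selectivity = 95.2%
Y = 59.6 * 95.2 / 100
= 56.7392 %

56.7392 %


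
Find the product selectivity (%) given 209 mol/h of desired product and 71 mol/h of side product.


Selectivity = desired / (desired + undesired) * 100
Total products = 209 + 71 = 280 mol/h
S = 209 / 280 * 100
= 0.7464 * 100
= 74.64 %

74.64 %


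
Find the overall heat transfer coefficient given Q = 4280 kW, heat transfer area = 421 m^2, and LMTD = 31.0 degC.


From Q = U*A*LMTD, U = Q / (A * LMTD)
U = 4280 / (421 * 31.0) = 4280 / 13051 = 0.3279

0.3279 kW/(m^2*K)


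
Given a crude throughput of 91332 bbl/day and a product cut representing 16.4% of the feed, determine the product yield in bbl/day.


Crude throughput = 91332 bbl/day
Fraction yield = 16.4%
yield = throughput * fraction / 100
yield = 91332 * 16.4 / 100 = 14978.448

14978.448 bbl/day


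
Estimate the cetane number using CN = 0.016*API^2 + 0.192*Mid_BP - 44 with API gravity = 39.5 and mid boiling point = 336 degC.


CN = 0.016 * 39.5^2 + 0.192 * 336 - 44
CN = 24.964 + 64.512 - 44 = 45.476

45.476


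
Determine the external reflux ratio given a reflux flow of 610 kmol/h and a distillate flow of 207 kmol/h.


Reflux ratio definition: R = L / D (liquid returned / distillate withdrawn)
L = 610 kmol/h, D = 207 kmol/h
R = 610 / 207 = 2.947

2.947


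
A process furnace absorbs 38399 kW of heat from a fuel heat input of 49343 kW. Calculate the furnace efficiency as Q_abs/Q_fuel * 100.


Furnace efficiency = Q_absorbed / Q_fuel * 100
= 38399 / 49343 * 100 = 77.82

77.82 %


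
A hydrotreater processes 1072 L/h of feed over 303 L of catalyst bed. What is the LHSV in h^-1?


LHSV = volumetric feed rate / catalyst volume
= 1072 L/h / 303 L
= 3.538 h^-1

3.538 h^-1


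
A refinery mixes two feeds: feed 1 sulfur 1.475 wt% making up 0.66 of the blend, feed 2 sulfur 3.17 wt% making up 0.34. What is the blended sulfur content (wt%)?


Linear sulfur blending: S_blend = x1*S1 + x2*S2
Contribution 1: 0.66 * 1.475 = 0.9735 wt%
Contribution 2: 0.34 * 3.17 = 1.0778 wt%
S_blend = 0.9735 + 1.0778 = 2.0513

2.0513 wt%


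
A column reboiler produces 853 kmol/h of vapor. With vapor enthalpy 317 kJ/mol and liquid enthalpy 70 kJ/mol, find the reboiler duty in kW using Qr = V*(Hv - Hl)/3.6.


Qr = 853 * (317 - 70) / 3.6 = 853 * 247 / 3.6 = 58530

58530 kW


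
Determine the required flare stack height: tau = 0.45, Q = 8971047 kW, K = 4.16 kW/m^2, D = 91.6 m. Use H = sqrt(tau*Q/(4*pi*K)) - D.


tau*Q/(4*pi*K) = 0.45 * 8971047 / (4 * pi * 4.16) = 77224
sqrt(77224) = 277.892
H = 277.892 - 91.6 = 186.3

186.3 m


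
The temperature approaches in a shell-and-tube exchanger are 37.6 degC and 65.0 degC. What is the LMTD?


LMTD = (dT1 - dT2) / ln(dT1/dT2)
= (37.6 - 65.0) / ln(37.6 / 65.0) = -27.4 / -0.547383 = 50.06

50.06 degC


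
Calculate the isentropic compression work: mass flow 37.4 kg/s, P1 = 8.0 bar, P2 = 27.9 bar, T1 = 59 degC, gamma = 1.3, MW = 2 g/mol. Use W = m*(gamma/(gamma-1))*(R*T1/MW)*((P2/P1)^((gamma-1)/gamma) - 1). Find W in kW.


Isentropic work: W = m*(gamma/(gamma-1))*(R*T1/MW)*((P2/P1)^((gamma-1)/gamma) - 1)
T1 = 59 + 273.15 = 332.15 K
Pressure ratio = 27.9 / 8.0 = 3.4875
Exponent = (1.3 - 1)/1.3 = 0.230769
(P2/P1)^exp - 1 = 3.4875^0.230769 - 1 = 0.334122
W = 37.4 * 1.3 / 0.3 * 8.314 * 332.15 / 2 * 0.334122 = 74770

74770 kW


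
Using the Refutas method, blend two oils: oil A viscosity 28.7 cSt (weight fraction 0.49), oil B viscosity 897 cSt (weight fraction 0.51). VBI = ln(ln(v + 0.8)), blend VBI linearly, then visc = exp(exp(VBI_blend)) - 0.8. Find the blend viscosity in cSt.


Refutas method: VBN_i = 14.534*ln(ln(visc_i + 0.8)) + 10.975, blended linearly by mass fraction; since VBN is linear in VBI_i = ln(ln(visc_i + 0.8)) and the fractions sum to 1, blend VBI directly: visc = exp(exp(VBI_blend)) - 0.8
VBI_1 = ln(ln(28.7 + 0.8)) = 1.21917
VBI_2 = ln(ln(897 + 0.8)) = 1.91691
VBI_blend = 0.49 * 1.21917 + 0.51 * 1.91691 = 1.57502
visc_blend = exp(exp(1.57502)) - 0.8 = 124.5

124.5 cSt


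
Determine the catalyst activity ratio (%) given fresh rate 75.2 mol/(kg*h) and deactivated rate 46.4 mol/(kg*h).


Activity (%) = (rate_used / rate_fresh) * 100
rate_used = 46.4, rate_fresh = 75.2
= (46.4 / 75.2) * 100
= 0.6170 * 100 = 61.70

61.70 %


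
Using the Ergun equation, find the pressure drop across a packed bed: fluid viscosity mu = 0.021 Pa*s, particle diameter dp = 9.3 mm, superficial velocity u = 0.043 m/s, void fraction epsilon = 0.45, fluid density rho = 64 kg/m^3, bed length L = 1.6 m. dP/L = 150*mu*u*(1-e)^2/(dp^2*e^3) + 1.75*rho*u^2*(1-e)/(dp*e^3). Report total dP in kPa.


dp = 9.3 mm = 0.0093 m
Viscous term = 150*0.021*0.043*(1-0.45)^2 / (0.0093^2*0.45^3) = 5198.77
Inertial term = 1.75*64*0.043^2*(1-0.45) / (0.0093*0.45^3) = 134.399
dP/L = 5198.77 + 134.399 = 5333.17 Pa/m
dP = 5333.17 * 1.6 / 1000 = 8.533 kPa

8.533 kPa


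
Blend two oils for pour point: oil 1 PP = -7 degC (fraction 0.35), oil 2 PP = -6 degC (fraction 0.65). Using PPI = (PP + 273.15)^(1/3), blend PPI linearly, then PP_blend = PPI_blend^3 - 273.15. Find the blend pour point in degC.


PPI_1 = (-7 + 273.15)^(1/3) = 6.432436
PPI_2 = (-6 + 273.15)^(1/3) = 6.440482
PPI_blend = 0.35 * 6.432436 + 0.65 * 6.440482 = 6.437666
PP_blend = 6.437666^3 - 273.15 = 266.7997 - 273.15 = -6.35

-6.35 degC


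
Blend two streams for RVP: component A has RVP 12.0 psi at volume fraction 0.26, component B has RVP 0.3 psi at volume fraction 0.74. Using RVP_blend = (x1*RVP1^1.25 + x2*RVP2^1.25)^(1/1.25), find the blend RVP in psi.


Chevron index: RVP_blend = (sum xi*RVPi^1.25)^(1/1.25)
RVP^1.25 terms: 0.26 * 12.0^1.25 + 0.74 * 0.3^1.25 = 5.97127
RVP_blend = 5.97127^(1/1.25) = 4.177

4.177 psi


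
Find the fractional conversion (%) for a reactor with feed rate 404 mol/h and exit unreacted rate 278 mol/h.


X = (F_in - F_out) / F_in * 100
Moles reacted = 404 - 278 = 126
X = 126 / 404 * 100
= 0.3119 * 100
= 31.19 %

31.19 %


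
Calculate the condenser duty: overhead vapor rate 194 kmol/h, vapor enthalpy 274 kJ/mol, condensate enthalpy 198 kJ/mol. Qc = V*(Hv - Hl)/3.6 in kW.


Qc = 194 * (274 - 198) / 3.6 = 194 * 76 / 3.6 = 4096

4096 kW


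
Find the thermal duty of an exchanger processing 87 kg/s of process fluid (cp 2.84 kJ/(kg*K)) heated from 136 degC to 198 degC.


Q = m_dot * cp * delta_T
delta_T = 198 - 136 = 62 K
Q = 87 * 2.84 * 62
= 247.08 * 62
= 15318.96 kW

15318.96 kW


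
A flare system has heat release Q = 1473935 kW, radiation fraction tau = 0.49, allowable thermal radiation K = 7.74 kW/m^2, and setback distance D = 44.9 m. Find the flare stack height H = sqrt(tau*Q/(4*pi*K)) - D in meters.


tau*Q/(4*pi*K) = 0.49 * 1473935 / (4 * pi * 7.74) = 7425.46
sqrt(7425.46) = 86.1711
H = 86.1711 - 44.9 = 41.27

41.27 m


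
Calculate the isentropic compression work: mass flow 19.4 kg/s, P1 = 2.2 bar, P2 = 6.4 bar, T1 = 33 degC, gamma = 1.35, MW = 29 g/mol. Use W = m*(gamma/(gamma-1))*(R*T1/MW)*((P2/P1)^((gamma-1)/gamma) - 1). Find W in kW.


Isentropic work: W = m*(gamma/(gamma-1))*(R*T1/MW)*((P2/P1)^((gamma-1)/gamma) - 1)
T1 = 33 + 273.15 = 306.15 K
Pressure ratio = 6.4 / 2.2 = 2.90909
Exponent = (1.35 - 1)/1.35 = 0.259259
(P2/P1)^exp - 1 = 2.90909^0.259259 - 1 = 0.318965
W = 19.4 * 1.35 / 0.35 * 8.314 * 306.15 / 29 * 0.318965 = 2095

2095 kW


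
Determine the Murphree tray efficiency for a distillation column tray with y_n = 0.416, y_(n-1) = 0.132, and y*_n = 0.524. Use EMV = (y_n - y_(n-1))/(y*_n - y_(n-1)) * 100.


Murphree vapor efficiency: EMV = (y_n - y_(n-1)) / (y*_n - y_(n-1)) * 100
EMV = (0.416 - 0.132) / (0.524 - 0.132) * 100 = 0.284 / 0.392 * 100 = 72.45

72.45 %


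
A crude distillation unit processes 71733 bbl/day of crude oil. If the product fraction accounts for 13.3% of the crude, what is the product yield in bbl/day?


Crude throughput = 71733 bbl/day
Fraction yield = 13.3%
yield = throughput * fraction / 100
yield = 71733 * 13.3 / 100 = 9540.489

9540.489 bbl/day


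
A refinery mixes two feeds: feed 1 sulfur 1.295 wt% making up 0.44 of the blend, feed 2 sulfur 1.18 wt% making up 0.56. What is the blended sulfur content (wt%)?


Linear sulfur blending: S_blend = x1*S1 + x2*S2
Contribution 1: 0.44 * 1.295 = 0.5698 wt%
Contribution 2: 0.56 * 1.18 = 0.6608 wt%
S_blend = 0.5698 + 0.6608 = 1.2306

1.2306 wt%


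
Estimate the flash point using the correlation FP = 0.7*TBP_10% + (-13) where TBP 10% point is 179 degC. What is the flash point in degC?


FP = 0.7 * 179 + (-13) = 112.3

112.3 degC


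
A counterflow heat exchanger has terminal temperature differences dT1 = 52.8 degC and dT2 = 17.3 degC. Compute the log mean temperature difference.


LMTD = (dT1 - dT2) / ln(dT1/dT2)
= (52.8 - 17.3) / ln(52.8 / 17.3) = 35.5 / 1.1158 = 31.82

31.82 degC


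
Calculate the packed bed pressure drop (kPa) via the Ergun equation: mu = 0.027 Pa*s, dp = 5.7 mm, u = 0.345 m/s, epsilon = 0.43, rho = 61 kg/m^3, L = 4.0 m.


dp = 5.7 mm = 0.0057 m
Viscous term = 150*0.027*0.345*(1-0.43)^2 / (0.0057^2*0.43^3) = 175739
Inertial term = 1.75*61*0.345^2*(1-0.43) / (0.0057*0.43^3) = 15980.9
dP/L = 175739 + 15980.9 = 191720 Pa/m
dP = 191720 * 4.0 / 1000 = 766.9 kPa

766.9 kPa


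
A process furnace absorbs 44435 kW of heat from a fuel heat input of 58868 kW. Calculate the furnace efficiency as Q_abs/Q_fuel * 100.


Furnace efficiency = Q_absorbed / Q_fuel * 100
= 44435 / 58868 * 100 = 75.48

75.48 %


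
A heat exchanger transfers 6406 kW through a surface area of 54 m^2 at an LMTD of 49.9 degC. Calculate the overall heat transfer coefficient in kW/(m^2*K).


From Q = U*A*LMTD, U = Q / (A * LMTD)
U = 6406 / (54 * 49.9) = 6406 / 2694.6 = 2.377

2.377 kW/(m^2*K)


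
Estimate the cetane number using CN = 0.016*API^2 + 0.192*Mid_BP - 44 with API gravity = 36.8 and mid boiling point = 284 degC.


CN = 0.016 * 36.8^2 + 0.192 * 284 - 44
CN = 21.66784 + 54.528 - 44 = 32.19584

32.19584


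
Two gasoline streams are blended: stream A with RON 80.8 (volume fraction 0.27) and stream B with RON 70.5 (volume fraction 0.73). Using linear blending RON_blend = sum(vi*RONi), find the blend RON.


Linear blending: RON_blend = sum(vi * RONi)
Contribution 1: 0.27 * 80.8 = 21.816
Contribution 2: 0.73 * 70.5 = 51.465
RON_blend = 21.816 + 51.465 = 73.281

73.281


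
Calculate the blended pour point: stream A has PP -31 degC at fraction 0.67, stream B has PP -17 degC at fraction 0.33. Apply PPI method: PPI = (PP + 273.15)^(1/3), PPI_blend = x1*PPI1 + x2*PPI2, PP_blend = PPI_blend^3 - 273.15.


PPI_1 = (-31 + 273.15)^(1/3) = 6.232967
PPI_2 = (-17 + 273.15)^(1/3) = 6.350844
PPI_blend = 0.67 * 6.232967 + 0.33 * 6.350844 = 6.271866
PP_blend = 6.271866^3 - 273.15 = 246.712 - 273.15 = -26.44

-26.44 degC


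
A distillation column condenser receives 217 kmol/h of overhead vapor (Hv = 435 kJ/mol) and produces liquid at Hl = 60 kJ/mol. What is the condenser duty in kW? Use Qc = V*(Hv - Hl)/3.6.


Qc = 217 * (435 - 60) / 3.6 = 217 * 375 / 3.6 = 22600

22600 kW


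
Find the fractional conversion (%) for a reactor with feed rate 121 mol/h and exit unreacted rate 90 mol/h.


X = (F_in - F_out) / F_in * 100
Moles reacted = 121 - 90 = 31
X = 31 / 121 * 100
= 0.2562 * 100
= 25.62 %

25.62 %


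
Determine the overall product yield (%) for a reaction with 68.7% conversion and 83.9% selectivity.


Overall yield = conversion (%) * selectivity (%) / 100
Conversion = 68.7%, Selectivity = 83.9%
Y = 68.7 * 83.9 / 100
= 57.6393 %

57.6393 %


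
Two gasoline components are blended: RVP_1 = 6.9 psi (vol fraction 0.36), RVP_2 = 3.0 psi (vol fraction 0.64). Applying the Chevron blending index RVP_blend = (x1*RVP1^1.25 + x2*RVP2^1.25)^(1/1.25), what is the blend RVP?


Chevron index: RVP_blend = (sum xi*RVPi^1.25)^(1/1.25)
RVP^1.25 terms: 0.36 * 6.9^1.25 + 0.64 * 3.0^1.25 = 6.55277
RVP_blend = 6.55277^(1/1.25) = 4.499

4.499 psi


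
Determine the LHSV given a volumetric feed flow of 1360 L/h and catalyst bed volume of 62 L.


LHSV = volumetric feed rate / catalyst volume
= 1360 L/h / 62 L
= 21.94 h^-1

21.94 h^-1


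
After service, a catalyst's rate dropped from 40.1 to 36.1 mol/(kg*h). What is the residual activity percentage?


Activity (%) = (rate_used / rate_fresh) * 100
rate_used = 36.1, rate_fresh = 40.1
= (36.1 / 40.1) * 100
= 0.9002 * 100 = 90.02

90.02 %


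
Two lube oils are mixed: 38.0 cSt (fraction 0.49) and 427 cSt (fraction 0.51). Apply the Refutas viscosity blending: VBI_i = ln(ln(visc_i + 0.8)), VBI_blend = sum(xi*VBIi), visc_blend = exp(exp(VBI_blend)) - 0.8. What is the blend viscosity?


Refutas method: VBN_i = 14.534*ln(ln(visc_i + 0.8)) + 10.975, blended linearly by mass fraction; since VBN is linear in VBI_i = ln(ln(visc_i + 0.8)) and the fractions sum to 1, blend VBI directly: visc = exp(exp(VBI_blend)) - 0.8
VBI_1 = ln(ln(38.0 + 0.8)) = 1.29703
VBI_2 = ln(ln(427 + 0.8)) = 1.80149
VBI_blend = 0.49 * 1.29703 + 0.51 * 1.80149 = 1.5543
visc_blend = exp(exp(1.5543)) - 0.8 = 112.7

112.7 cSt


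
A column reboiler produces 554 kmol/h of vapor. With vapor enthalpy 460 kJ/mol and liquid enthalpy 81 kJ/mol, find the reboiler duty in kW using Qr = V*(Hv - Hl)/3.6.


Qr = 554 * (460 - 81) / 3.6 = 554 * 379 / 3.6 = 58320

58320 kW


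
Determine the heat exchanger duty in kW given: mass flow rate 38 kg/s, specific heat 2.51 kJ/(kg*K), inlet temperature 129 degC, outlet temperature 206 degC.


Q = m_dot * cp * delta_T
delta_T = 206 - 129 = 77 K
Q = 38 * 2.51 * 77
= 95.38 * 77
= 7344.26 kW

7344.26 kW


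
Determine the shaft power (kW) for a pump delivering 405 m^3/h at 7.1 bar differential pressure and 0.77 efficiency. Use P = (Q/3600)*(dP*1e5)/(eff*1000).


Q = 405 / 3600 = 0.1125 m^3/s
P = 0.1125 * (7.1 * 1e5) / 0.77 / 1000 = 103.7

103.7 kW


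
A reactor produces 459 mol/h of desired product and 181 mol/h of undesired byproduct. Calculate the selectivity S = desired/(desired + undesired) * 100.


Selectivity = desired / (desired + undesired) * 100
Total products = 459 + 181 = 640 mol/h
S = 459 / 640 * 100
= 0.7172 * 100
= 71.72 %

71.72 %


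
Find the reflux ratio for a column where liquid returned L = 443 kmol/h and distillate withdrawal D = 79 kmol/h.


Reflux ratio definition: R = L / D (liquid returned / distillate withdrawn)
L = 443 kmol/h, D = 79 kmol/h
R = 443 / 79 = 5.608

5.608


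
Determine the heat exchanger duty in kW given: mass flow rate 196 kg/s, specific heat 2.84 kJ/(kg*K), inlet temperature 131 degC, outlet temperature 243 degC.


Q = m_dot * cp * delta_T
delta_T = 243 - 131 = 112 K
Q = 196 * 2.84 * 112
= 556.64 * 112
= 62343.68 kW

62343.68 kW


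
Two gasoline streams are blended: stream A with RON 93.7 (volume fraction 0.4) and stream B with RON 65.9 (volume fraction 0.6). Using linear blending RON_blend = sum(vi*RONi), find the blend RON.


Linear blending: RON_blend = sum(vi * RONi)
Contribution 1: 0.4 * 93.7 = 37.48
Contribution 2: 0.6 * 65.9 = 39.54
RON_blend = 37.48 + 39.54 = 77.02

77.02


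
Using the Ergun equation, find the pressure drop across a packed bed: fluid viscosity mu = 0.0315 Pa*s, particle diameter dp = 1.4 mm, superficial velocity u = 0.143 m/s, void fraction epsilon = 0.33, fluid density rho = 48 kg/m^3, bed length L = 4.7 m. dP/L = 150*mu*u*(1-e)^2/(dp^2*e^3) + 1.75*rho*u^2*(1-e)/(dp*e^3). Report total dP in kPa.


dp = 1.4 mm = 0.0014 m
Viscous term = 150*0.0315*0.143*(1-0.33)^2 / (0.0014^2*0.33^3) = 4306150
Inertial term = 1.75*48*0.143^2*(1-0.33) / (0.0014*0.33^3) = 22874.7
dP/L = 4306150 + 22874.7 = 4329020 Pa/m
dP = 4329020 * 4.7 / 1000 = 20350 kPa

20350 kPa


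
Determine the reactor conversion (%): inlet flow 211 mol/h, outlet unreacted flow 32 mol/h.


X = (F_in - F_out) / F_in * 100
Moles reacted = 211 - 32 = 179
X = 179 / 211 * 100
= 0.8483 * 100
= 84.83 %

84.83 %


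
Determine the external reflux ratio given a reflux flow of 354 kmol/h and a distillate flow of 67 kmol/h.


Reflux ratio definition: R = L / D (liquid returned / distillate withdrawn)
L = 354 kmol/h, D = 67 kmol/h
R = 354 / 67 = 5.284

5.284


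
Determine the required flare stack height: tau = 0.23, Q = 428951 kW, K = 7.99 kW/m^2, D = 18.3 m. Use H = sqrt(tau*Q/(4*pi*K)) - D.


tau*Q/(4*pi*K) = 0.23 * 428951 / (4 * pi * 7.99) = 982.605
sqrt(982.605) = 31.3465
H = 31.3465 - 18.3 = 13.05

13.05 m


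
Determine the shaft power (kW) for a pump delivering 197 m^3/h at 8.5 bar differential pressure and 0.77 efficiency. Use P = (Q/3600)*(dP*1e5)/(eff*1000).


Q = 197 / 3600 = 0.0547222 m^3/s
P = 0.0547222 * (8.5 * 1e5) / 0.77 / 1000 = 60.41

60.41 kW


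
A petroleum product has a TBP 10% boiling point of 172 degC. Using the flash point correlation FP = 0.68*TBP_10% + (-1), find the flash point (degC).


FP = 0.68 * 172 + (-1) = 115.96

115.96 degC


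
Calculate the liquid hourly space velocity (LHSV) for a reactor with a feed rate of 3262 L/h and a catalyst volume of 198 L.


LHSV = volumetric feed rate / catalyst volume
= 3262 L/h / 198 L
= 16.47 h^-1

16.47 h^-1


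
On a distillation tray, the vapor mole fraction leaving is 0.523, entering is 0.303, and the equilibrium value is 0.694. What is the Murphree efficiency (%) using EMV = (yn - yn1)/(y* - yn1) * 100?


Murphree vapor efficiency: EMV = (y_n - y_(n-1)) / (y*_n - y_(n-1)) * 100
EMV = (0.523 - 0.303) / (0.694 - 0.303) * 100 = 0.22 / 0.391 * 100 = 56.27

56.27 %


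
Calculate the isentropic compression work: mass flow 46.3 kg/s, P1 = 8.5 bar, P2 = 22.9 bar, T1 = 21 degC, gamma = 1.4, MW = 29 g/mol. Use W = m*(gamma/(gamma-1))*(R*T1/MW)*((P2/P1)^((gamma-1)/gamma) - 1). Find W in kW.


Isentropic work: W = m*(gamma/(gamma-1))*(R*T1/MW)*((P2/P1)^((gamma-1)/gamma) - 1)
T1 = 21 + 273.15 = 294.15 K
Pressure ratio = 22.9 / 8.5 = 2.69412
Exponent = (1.4 - 1)/1.4 = 0.285714
(P2/P1)^exp - 1 = 2.69412^0.285714 - 1 = 0.327322
W = 46.3 * 1.4 / 0.4 * 8.314 * 294.15 / 29 * 0.327322 = 4473

4473 kW


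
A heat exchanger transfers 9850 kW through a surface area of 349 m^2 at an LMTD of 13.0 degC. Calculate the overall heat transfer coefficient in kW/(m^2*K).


From Q = U*A*LMTD, U = Q / (A * LMTD)
U = 9850 / (349 * 13.0) = 9850 / 4537 = 2.171

2.171 kW/(m^2*K)


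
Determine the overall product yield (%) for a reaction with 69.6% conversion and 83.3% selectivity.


Overall yield = conversion (%) * selectivity (%) / 100
Conversion = 69.6%, Selectivity = 83.3%
Y = 69.6 * 83.3 / 100
= 57.9768 %

57.9768 %


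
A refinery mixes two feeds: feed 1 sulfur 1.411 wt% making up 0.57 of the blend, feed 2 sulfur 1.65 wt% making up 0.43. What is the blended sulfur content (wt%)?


Linear sulfur blending: S_blend = x1*S1 + x2*S2
Contribution 1: 0.57 * 1.411 = 0.80427 wt%
Contribution 2: 0.43 * 1.65 = 0.7095 wt%
S_blend = 0.80427 + 0.7095 = 1.51377

1.51377 wt%


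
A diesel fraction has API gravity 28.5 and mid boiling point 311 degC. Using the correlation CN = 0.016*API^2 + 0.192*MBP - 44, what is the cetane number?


CN = 0.016 * 28.5^2 + 0.192 * 311 - 44
CN = 12.996 + 59.712 - 44 = 28.708

28.708


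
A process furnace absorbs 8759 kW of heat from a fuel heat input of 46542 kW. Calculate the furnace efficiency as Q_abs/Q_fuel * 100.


Furnace efficiency = Q_absorbed / Q_fuel * 100
= 8759 / 46542 * 100 = 18.82

18.82 %


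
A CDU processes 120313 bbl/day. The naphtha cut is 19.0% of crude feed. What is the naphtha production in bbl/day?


Crude throughput = 120313 bbl/day
Fraction yield = 19.0%
yield = throughput * fraction / 100
yield = 120313 * 19.0 / 100 = 22859.47

22859.47 bbl/day


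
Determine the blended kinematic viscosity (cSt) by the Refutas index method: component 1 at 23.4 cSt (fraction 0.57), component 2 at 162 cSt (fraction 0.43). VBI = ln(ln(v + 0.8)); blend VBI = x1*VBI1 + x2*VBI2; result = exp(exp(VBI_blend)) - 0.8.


Refutas method: VBN_i = 14.534*ln(ln(visc_i + 0.8)) + 10.975, blended linearly by mass fraction; since VBN is linear in VBI_i = ln(ln(visc_i + 0.8)) and the fractions sum to 1, blend VBI directly: visc = exp(exp(VBI_blend)) - 0.8
VBI_1 = ln(ln(23.4 + 0.8)) = 1.15888
VBI_2 = ln(ln(162 + 0.8)) = 1.62777
VBI_blend = 0.57 * 1.15888 + 0.43 * 1.62777 = 1.3605
visc_blend = exp(exp(1.3605)) - 0.8 = 48.51

48.51 cSt


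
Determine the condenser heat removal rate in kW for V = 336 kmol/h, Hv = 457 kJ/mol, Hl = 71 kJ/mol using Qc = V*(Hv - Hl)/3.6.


Qc = 336 * (457 - 71) / 3.6 = 336 * 386 / 3.6 = 36030

36030 kW


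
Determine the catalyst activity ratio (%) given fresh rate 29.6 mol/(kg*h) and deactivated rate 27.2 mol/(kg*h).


Activity (%) = (rate_used / rate_fresh) * 100
rate_used = 27.2, rate_fresh = 29.6
= (27.2 / 29.6) * 100
= 0.9189 * 100 = 91.89

91.89 %


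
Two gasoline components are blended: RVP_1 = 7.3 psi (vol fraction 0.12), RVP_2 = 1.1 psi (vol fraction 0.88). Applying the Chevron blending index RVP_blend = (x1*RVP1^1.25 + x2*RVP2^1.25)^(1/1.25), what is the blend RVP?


Chevron index: RVP_blend = (sum xi*RVPi^1.25)^(1/1.25)
RVP^1.25 terms: 0.12 * 7.3^1.25 + 0.88 * 1.1^1.25 = 2.43125
RVP_blend = 2.43125^(1/1.25) = 2.035

2.035 psi


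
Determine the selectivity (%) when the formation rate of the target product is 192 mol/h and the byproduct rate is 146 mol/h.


Selectivity = desired / (desired + undesired) * 100
Total products = 192 + 146 = 338 mol/h
S = 192 / 338 * 100
= 0.5680 * 100
= 56.80 %

56.80 %


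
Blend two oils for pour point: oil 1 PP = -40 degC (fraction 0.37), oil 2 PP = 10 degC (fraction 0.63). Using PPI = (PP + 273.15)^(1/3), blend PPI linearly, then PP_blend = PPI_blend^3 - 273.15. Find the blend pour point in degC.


PPI_1 = (-40 + 273.15)^(1/3) = 6.15477
PPI_2 = (10 + 273.15)^(1/3) = 6.566574
PPI_blend = 0.37 * 6.15477 + 0.63 * 6.566574 = 6.414207
PP_blend = 6.414207^3 - 273.15 = 263.8936 - 273.15 = -9.26

-9.26 degC


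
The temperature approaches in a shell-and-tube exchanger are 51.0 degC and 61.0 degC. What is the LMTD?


LMTD = (dT1 - dT2) / ln(dT1/dT2)
= (51.0 - 61.0) / ln(51.0 / 61.0) = -10 / -0.179048 = 55.85

55.85 degC


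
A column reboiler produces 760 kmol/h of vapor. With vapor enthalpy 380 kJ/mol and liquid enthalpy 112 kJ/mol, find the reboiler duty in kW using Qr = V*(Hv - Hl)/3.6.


Qr = 760 * (380 - 112) / 3.6 = 760 * 268 / 3.6 = 56580

56580 kW


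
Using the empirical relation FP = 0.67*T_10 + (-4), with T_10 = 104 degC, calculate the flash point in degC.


FP = 0.67 * 104 + (-4) = 65.68

65.68 degC


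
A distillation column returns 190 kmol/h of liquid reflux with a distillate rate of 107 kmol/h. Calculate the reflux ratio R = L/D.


Reflux ratio definition: R = L / D (liquid returned / distillate withdrawn)
L = 190 kmol/h, D = 107 kmol/h
R = 190 / 107 = 1.776

1.776


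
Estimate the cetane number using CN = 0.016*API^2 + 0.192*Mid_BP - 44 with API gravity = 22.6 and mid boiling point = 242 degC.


CN = 0.016 * 22.6^2 + 0.192 * 242 - 44
CN = 8.17216 + 46.464 - 44 = 10.63616

10.63616


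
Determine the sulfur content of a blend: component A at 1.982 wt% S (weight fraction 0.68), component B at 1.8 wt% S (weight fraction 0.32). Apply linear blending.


Linear sulfur blending: S_blend = x1*S1 + x2*S2
Contribution 1: 0.68 * 1.982 = 1.34776 wt%
Contribution 2: 0.32 * 1.8 = 0.576 wt%
S_blend = 1.34776 + 0.576 = 1.92376

1.92376 wt%


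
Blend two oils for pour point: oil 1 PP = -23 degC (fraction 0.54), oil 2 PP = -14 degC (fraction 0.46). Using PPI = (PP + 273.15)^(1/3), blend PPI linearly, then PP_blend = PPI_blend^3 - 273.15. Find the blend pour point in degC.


PPI_1 = (-23 + 273.15)^(1/3) = 6.300865
PPI_2 = (-14 + 273.15)^(1/3) = 6.375541
PPI_blend = 0.54 * 6.300865 + 0.46 * 6.375541 = 6.335216
PP_blend = 6.335216^3 - 273.15 = 254.2637 - 273.15 = -18.89

-18.89 degC


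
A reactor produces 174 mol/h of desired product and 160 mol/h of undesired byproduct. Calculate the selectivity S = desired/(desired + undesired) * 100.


Selectivity = desired / (desired + undesired) * 100
Total products = 174 + 160 = 334 mol/h
S = 174 / 334 * 100
= 0.5210 * 100
= 52.10 %

52.10 %


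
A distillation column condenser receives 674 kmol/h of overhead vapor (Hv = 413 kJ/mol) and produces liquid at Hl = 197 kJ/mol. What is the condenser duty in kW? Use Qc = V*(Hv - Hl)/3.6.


Qc = 674 * (413 - 197) / 3.6 = 674 * 216 / 3.6 = 40440

40440 kW


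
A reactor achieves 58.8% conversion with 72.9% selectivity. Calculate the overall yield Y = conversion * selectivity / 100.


Overall yield = conversion (%) * selectivity (%) / 100
Conversion = 58.8%, Selectivity = 72.9%
Y = 58.8 * 72.9 / 100
= 42.8652 %

42.8652 %


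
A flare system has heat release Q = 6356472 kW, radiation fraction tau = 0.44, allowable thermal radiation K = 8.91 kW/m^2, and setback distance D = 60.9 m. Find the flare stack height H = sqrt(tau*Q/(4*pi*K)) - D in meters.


tau*Q/(4*pi*K) = 0.44 * 6356472 / (4 * pi * 8.91) = 24979.4
sqrt(24979.4) = 158.049
H = 158.049 - 60.9 = 97.15

97.15 m


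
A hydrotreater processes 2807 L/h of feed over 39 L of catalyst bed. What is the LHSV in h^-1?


LHSV = volumetric feed rate / catalyst volume
= 2807 L/h / 39 L
= 71.97 h^-1

71.97 h^-1


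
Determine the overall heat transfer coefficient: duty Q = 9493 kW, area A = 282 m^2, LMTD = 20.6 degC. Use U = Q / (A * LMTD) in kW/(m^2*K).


From Q = U*A*LMTD, U = Q / (A * LMTD)
U = 9493 / (282 * 20.6) = 9493 / 5809.2 = 1.634

1.634 kW/(m^2*K)


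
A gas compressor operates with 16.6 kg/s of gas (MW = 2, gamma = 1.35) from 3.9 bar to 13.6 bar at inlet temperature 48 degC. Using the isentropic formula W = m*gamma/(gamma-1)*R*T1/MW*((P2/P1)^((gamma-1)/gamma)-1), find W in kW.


Isentropic work: W = m*(gamma/(gamma-1))*(R*T1/MW)*((P2/P1)^((gamma-1)/gamma) - 1)
T1 = 48 + 273.15 = 321.15 K
Pressure ratio = 13.6 / 3.9 = 3.48718
Exponent = (1.35 - 1)/1.35 = 0.259259
(P2/P1)^exp - 1 = 3.48718^0.259259 - 1 = 0.382424
W = 16.6 * 1.35 / 0.35 * 8.314 * 321.15 / 2 * 0.382424 = 32690

32690 kW


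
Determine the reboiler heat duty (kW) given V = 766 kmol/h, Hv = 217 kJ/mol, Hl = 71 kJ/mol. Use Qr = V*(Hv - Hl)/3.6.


Qr = 766 * (217 - 71) / 3.6 = 766 * 146 / 3.6 = 31070

31070 kW


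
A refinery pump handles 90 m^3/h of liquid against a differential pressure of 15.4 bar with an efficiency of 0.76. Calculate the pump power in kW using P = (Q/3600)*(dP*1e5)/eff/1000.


Q = 90 / 3600 = 0.025 m^3/s
P = 0.025 * (15.4 * 1e5) / 0.76 / 1000 = 50.66

50.66 kW


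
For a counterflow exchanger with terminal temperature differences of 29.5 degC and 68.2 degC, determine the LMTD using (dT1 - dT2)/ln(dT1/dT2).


LMTD = (dT1 - dT2) / ln(dT1/dT2)
= (29.5 - 68.2) / ln(29.5 / 68.2) = -38.7 / -0.838054 = 46.18

46.18 degC


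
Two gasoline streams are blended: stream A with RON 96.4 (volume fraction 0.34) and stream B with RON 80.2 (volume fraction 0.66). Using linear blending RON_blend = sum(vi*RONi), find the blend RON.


Linear blending: RON_blend = sum(vi * RONi)
Contribution 1: 0.34 * 96.4 = 32.776
Contribution 2: 0.66 * 80.2 = 52.932
RON_blend = 32.776 + 52.932 = 85.708

85.708


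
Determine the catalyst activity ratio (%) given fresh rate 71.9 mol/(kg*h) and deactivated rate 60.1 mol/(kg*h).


Activity (%) = (rate_used / rate_fresh) * 100
rate_used = 60.1, rate_fresh = 71.9
= (60.1 / 71.9) * 100
= 0.8359 * 100 = 83.59

83.59 %


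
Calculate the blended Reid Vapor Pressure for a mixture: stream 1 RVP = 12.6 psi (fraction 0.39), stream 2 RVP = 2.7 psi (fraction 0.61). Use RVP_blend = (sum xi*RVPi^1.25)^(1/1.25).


Chevron index: RVP_blend = (sum xi*RVPi^1.25)^(1/1.25)
RVP^1.25 terms: 0.39 * 12.6^1.25 + 0.61 * 2.7^1.25 = 11.3695
RVP_blend = 11.3695^(1/1.25) = 6.992

6.992 psi


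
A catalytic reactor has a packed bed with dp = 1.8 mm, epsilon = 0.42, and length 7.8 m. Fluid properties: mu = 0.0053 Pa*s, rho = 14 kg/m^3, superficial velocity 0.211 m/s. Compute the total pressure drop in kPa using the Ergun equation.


dp = 1.8 mm = 0.0018 m
Viscous term = 150*0.0053*0.211*(1-0.42)^2 / (0.0018^2*0.42^3) = 235078
Inertial term = 1.75*14*0.211^2*(1-0.42) / (0.0018*0.42^3) = 4743.93
dP/L = 235078 + 4743.93 = 239822 Pa/m
dP = 239822 * 7.8 / 1000 = 1871 kPa

1871 kPa


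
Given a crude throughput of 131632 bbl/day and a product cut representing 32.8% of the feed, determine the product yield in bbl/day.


Crude throughput = 131632 bbl/day
Fraction yield = 32.8%
yield = throughput * fraction / 100
yield = 131632 * 32.8 / 100 = 43175.296

43175.296 bbl/day


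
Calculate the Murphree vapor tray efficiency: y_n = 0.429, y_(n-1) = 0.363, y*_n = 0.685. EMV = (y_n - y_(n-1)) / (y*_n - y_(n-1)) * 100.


Murphree vapor efficiency: EMV = (y_n - y_(n-1)) / (y*_n - y_(n-1)) * 100
EMV = (0.429 - 0.363) / (0.685 - 0.363) * 100 = 0.066 / 0.322 * 100 = 20.50

20.50 %


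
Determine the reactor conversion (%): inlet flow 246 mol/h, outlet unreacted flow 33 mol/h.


X = (F_in - F_out) / F_in * 100
Moles reacted = 246 - 33 = 213
X = 213 / 246 * 100
= 0.8659 * 100
= 86.59 %

86.59 %


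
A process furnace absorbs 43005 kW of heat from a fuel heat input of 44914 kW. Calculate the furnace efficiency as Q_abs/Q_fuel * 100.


Furnace efficiency = Q_absorbed / Q_fuel * 100
= 43005 / 44914 * 100 = 95.75

95.75 %


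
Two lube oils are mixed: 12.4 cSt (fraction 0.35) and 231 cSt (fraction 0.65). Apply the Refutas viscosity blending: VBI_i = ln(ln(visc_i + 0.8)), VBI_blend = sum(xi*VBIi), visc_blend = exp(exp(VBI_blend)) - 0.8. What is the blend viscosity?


Refutas method: VBN_i = 14.534*ln(ln(visc_i + 0.8)) + 10.975, blended linearly by mass fraction; since VBN is linear in VBI_i = ln(ln(visc_i + 0.8)) and the fractions sum to 1, blend VBI directly: visc = exp(exp(VBI_blend)) - 0.8
VBI_1 = ln(ln(12.4 + 0.8)) = 0.947873
VBI_2 = ln(ln(231 + 0.8)) = 1.69486
VBI_blend = 0.35 * 0.947873 + 0.65 * 1.69486 = 1.43341
visc_blend = exp(exp(1.43341)) - 0.8 = 65.42

65.42 cSt
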